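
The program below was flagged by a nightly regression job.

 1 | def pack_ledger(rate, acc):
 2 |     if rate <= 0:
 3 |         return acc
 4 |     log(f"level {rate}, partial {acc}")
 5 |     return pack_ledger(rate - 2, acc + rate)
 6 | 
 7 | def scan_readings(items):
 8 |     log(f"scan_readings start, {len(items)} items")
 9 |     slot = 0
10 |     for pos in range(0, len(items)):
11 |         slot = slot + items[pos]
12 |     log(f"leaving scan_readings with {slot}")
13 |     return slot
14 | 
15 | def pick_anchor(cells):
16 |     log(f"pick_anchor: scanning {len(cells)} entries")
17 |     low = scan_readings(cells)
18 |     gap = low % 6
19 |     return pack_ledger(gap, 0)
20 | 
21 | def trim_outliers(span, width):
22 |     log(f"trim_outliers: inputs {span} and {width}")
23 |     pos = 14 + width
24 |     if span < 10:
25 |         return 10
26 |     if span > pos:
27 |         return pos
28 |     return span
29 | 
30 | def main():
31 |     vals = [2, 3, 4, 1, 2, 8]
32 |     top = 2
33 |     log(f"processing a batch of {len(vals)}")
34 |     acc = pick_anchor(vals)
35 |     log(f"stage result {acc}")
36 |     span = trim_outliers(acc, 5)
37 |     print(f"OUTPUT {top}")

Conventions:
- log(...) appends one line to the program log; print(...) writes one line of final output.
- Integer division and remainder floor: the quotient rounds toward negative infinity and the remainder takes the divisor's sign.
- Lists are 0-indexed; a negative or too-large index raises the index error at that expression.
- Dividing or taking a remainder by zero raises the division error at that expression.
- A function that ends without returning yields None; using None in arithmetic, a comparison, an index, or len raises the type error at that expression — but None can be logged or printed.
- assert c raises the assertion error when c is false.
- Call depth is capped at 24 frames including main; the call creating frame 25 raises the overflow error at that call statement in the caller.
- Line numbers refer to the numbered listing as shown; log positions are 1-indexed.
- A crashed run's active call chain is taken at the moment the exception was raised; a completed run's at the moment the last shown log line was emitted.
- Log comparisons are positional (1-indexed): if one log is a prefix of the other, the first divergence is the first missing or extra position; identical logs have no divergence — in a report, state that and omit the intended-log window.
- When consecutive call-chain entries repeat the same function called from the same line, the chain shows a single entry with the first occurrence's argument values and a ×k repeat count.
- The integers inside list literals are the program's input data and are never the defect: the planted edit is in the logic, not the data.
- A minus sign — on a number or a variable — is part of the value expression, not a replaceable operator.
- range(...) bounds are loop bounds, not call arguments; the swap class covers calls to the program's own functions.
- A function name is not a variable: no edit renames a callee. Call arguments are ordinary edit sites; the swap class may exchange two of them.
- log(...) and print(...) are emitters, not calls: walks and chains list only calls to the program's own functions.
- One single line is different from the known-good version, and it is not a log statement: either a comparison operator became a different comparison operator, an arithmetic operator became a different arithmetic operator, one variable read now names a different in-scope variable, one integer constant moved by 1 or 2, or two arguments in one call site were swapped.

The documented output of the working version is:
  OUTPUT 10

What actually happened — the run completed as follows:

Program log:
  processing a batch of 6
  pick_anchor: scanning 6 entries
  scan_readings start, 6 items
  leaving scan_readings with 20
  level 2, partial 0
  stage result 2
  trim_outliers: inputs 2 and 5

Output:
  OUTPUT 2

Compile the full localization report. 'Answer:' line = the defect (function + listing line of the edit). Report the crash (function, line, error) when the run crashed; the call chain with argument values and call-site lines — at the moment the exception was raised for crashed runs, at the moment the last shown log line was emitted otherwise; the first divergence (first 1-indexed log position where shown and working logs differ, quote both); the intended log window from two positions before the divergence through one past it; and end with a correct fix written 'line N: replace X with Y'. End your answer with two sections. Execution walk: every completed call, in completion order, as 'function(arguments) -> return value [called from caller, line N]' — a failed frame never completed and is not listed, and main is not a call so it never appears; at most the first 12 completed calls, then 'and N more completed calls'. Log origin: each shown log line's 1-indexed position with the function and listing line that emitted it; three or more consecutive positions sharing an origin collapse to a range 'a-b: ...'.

Answer: the defect is in main at line 37.
Core observation: Log streams are identical — the defect surfaces only in the printed output.
Call chain: main -> trim_outliers(2, 5) (called at line 36).
First divergence: none (the log streams are identical).
Execution walk:
  scan_readings([2, 3, 4, 1, 2, 8]) -> 20  [called from pick_anchor, line 17]
  pack_ledger(0, 2) -> 2  [called from pack_ledger, line 5]
  pack_ledger(2, 0) -> 2  [called from pick_anchor, line 19]
  pick_anchor([2, 3, 4, 1, 2, 8]) -> 2  [called from main, line 34]
  trim_outliers(2, 5) -> 10  [called from main, line 36]
Log origins:
  1: from main, line 33
  2: from pick_anchor, line 16
  3: from scan_readings, line 8
  4: from scan_readings, line 12
  5: from pack_ledger, line 4
  6: from main, line 35
  7: from trim_outliers, line 22
A correct fix: line 37: replace `top` with `span`.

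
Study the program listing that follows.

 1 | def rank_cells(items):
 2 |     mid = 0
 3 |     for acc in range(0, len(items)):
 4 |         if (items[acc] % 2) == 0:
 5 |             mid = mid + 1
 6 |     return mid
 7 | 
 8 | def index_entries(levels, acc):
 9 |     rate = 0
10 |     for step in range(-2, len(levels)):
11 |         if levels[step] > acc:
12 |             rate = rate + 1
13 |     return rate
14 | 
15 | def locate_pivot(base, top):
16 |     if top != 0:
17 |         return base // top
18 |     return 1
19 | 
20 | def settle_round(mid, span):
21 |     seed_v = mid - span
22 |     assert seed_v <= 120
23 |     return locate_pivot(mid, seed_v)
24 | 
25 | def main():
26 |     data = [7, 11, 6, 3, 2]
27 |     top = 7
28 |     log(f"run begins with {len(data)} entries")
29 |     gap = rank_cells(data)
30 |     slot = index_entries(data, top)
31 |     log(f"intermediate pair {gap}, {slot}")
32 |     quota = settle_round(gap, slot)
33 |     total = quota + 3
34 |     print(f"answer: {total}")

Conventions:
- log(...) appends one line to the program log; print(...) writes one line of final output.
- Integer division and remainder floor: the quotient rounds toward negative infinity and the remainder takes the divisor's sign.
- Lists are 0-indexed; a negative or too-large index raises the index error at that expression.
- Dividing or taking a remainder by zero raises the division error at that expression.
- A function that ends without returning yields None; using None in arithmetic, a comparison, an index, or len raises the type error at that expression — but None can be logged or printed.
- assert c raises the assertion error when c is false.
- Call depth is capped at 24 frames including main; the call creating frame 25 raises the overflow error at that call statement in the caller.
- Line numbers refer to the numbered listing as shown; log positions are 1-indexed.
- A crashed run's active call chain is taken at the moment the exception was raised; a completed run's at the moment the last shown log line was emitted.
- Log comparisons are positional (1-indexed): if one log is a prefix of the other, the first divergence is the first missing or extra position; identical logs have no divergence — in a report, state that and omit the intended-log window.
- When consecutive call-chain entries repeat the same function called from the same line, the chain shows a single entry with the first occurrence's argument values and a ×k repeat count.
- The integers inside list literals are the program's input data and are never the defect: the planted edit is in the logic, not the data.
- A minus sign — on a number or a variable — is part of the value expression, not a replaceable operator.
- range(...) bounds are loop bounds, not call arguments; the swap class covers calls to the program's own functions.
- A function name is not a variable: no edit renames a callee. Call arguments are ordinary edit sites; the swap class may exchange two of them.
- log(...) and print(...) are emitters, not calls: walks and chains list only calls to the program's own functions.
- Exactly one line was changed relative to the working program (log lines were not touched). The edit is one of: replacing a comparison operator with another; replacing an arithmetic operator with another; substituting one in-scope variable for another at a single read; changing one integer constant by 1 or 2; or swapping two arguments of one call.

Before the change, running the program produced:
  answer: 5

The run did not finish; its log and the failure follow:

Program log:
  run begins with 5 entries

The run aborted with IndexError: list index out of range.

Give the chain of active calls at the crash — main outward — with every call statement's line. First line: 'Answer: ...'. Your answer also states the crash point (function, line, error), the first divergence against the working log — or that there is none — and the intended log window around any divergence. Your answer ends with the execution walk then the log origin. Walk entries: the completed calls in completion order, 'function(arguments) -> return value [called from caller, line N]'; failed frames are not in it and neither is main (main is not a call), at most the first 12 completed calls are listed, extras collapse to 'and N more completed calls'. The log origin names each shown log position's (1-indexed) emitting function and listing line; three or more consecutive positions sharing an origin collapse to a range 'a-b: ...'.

Answer: main -> index_entries (called at line 30).
The tell: The faulty run's log stops after 1 line; the working version's next line would be 'intermediate pair 2, 1'.
Crash: index_entries, line 11, IndexError.
First divergence: position 2 (shown log ended at 1 line; the working version continues: 'intermediate pair 2, 1').
Intended log window:
  1: run begins with 5 entries
  2: intermediate pair 2, 1
Execution walk:
  rank_cells([7, 11, 6, 3, 2]) -> 2  [called from main, line 29]
Log line origins:
  1: from main, line 28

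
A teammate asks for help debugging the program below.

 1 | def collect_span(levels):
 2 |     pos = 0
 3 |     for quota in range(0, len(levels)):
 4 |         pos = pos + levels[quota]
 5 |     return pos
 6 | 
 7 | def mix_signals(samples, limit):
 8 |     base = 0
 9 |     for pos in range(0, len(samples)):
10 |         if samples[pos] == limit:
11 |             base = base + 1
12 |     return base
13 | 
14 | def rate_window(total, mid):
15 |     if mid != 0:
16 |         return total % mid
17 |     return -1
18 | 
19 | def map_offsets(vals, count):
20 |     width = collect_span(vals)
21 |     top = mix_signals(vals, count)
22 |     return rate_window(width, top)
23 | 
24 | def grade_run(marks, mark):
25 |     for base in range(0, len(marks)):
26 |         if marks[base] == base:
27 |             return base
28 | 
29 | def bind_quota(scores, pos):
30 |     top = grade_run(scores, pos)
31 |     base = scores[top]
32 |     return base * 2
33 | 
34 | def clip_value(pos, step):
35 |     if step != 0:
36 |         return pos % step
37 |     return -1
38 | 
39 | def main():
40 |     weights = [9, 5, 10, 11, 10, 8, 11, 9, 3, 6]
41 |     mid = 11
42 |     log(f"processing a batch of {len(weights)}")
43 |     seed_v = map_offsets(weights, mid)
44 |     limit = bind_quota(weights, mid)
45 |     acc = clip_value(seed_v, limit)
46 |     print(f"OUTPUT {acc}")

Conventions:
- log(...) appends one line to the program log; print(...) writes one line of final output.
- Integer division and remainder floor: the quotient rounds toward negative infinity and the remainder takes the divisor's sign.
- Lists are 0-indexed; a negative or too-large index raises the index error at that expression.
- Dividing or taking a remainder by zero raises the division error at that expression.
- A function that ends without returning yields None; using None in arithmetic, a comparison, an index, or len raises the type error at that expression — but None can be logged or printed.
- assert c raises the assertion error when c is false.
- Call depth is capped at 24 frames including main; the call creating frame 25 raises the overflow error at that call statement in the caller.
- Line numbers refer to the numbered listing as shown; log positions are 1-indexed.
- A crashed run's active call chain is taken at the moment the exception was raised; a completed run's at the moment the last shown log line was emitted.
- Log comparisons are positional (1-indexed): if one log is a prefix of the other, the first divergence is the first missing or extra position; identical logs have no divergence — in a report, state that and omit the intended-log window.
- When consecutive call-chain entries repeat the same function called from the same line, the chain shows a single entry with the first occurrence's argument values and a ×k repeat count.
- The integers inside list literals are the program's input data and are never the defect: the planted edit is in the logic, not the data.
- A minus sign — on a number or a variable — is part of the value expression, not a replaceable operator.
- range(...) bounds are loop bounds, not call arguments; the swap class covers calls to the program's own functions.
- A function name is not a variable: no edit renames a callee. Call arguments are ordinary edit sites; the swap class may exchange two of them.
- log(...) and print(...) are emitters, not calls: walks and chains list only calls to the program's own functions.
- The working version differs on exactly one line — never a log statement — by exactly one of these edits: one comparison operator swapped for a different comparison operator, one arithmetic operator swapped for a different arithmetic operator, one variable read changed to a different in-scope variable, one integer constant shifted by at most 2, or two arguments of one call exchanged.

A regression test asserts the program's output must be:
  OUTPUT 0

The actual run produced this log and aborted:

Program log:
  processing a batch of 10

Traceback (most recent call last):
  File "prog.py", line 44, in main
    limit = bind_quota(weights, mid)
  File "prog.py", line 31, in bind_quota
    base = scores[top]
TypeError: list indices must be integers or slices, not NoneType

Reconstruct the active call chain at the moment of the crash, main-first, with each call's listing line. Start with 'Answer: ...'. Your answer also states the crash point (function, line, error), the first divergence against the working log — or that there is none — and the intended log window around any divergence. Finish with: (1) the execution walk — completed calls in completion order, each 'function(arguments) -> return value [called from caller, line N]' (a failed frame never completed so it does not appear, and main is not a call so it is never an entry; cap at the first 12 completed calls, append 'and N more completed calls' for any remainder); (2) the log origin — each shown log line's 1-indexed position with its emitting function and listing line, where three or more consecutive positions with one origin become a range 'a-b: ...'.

Answer: main -> bind_quota (called at line 44).
Key fact: Up to the failure, the log is exactly the working version's.
Crash: bind_quota, line 31, TypeError.
First divergence: none — the logs agree in full.
Execution walk:
  collect_span([9, 5, 10, 11, 10, 8, 11, 9, 3, 6]) -> 82  [called from map_offsets, line 20]
  mix_signals([9, 5, 10, 11, 10, 8, 11, 9, 3, 6], 11) -> 2  [called from map_offsets, line 21]
  rate_window(82, 2) -> 0  [called from map_offsets, line 22]
  map_offsets([9, 5, 10, 11, 10, 8, 11, 9, 3, 6], 11) -> 0  [called from main, line 43]
  grade_run([9, 5, 10, 11, 10, 8, 11, 9, 3, 6], 11) -> None  [called from bind_quota, line 30]
Origin of each log line:
  1 — main, line 42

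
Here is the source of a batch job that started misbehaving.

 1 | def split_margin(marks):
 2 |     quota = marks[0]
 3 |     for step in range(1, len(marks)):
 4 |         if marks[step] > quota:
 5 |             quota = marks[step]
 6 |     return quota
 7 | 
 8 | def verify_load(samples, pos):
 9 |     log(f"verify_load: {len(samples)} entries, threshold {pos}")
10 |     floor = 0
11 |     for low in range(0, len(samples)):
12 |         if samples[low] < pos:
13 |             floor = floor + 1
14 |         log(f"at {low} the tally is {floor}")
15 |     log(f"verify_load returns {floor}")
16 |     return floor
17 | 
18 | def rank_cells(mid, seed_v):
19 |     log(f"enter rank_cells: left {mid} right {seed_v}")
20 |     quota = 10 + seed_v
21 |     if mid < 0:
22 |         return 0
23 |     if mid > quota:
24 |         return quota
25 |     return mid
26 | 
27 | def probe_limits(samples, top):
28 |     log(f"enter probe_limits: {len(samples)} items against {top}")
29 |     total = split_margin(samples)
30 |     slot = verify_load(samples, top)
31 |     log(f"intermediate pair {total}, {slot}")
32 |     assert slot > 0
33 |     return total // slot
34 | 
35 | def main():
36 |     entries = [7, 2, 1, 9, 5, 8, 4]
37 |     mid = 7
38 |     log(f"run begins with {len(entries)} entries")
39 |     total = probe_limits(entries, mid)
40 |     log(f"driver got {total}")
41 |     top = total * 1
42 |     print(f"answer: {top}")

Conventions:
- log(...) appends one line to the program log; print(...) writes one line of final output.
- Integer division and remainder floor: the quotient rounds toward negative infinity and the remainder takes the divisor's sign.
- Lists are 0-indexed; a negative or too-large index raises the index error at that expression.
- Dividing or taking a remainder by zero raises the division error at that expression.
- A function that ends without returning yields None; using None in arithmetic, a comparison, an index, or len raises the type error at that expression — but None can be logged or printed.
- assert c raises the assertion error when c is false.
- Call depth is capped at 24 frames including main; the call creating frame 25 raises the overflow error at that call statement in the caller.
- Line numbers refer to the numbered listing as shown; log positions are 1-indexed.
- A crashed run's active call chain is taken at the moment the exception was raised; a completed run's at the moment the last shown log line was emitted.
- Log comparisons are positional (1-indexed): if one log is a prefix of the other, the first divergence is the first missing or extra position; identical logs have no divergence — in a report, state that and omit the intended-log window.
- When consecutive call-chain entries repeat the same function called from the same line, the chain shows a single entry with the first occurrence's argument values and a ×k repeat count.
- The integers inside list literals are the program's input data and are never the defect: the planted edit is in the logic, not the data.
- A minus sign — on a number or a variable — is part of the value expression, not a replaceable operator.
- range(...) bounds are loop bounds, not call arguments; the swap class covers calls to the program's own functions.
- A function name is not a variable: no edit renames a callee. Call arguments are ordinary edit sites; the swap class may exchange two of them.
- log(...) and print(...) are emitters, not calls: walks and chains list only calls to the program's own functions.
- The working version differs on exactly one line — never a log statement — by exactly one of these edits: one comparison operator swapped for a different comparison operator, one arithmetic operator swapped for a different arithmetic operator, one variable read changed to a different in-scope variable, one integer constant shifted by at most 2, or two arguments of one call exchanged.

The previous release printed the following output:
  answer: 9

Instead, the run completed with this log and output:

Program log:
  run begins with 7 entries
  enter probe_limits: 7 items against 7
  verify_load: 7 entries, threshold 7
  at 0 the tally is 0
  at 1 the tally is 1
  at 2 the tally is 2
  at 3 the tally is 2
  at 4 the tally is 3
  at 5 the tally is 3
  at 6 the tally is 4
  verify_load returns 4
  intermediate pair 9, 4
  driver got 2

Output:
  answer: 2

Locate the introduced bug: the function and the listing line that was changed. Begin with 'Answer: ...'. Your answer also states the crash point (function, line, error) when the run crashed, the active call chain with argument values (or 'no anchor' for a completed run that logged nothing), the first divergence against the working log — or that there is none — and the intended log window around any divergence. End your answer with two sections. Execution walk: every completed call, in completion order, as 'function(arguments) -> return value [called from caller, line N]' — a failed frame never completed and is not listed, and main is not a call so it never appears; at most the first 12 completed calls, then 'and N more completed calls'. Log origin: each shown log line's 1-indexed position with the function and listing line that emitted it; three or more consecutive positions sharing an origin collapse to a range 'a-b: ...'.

Answer: the defect is in verify_load at line 12.
Core observation: Everything matches until log position 4, which reads 'at 0 the tally is 0' in place of 'at 0 the tally is 1'.
Call chain: main.
First divergence: at position 4 the run shows 'at 0 the tally is 0' where the working version logs 'at 0 the tally is 1'.
Intended log window:
  2: enter probe_limits: 7 items against 7
  3: verify_load: 7 entries, threshold 7
  4: at 0 the tally is 1
  5: at 1 the tally is 1
Execution walk:
  split_margin([7, 2, 1, 9, 5, 8, 4]) -> 9  [called from probe_limits, line 29]
  verify_load([7, 2, 1, 9, 5, 8, 4], 7) -> 4  [called from probe_limits, line 30]
  probe_limits([7, 2, 1, 9, 5, 8, 4], 7) -> 2  [called from main, line 39]
Origin of each log line:
  1: from main, line 38
  2: from probe_limits, line 28
  3: from verify_load, line 9
  4-10: from verify_load, line 14
  11: from verify_load, line 15
  12: from probe_limits, line 31
  13: from main, line 40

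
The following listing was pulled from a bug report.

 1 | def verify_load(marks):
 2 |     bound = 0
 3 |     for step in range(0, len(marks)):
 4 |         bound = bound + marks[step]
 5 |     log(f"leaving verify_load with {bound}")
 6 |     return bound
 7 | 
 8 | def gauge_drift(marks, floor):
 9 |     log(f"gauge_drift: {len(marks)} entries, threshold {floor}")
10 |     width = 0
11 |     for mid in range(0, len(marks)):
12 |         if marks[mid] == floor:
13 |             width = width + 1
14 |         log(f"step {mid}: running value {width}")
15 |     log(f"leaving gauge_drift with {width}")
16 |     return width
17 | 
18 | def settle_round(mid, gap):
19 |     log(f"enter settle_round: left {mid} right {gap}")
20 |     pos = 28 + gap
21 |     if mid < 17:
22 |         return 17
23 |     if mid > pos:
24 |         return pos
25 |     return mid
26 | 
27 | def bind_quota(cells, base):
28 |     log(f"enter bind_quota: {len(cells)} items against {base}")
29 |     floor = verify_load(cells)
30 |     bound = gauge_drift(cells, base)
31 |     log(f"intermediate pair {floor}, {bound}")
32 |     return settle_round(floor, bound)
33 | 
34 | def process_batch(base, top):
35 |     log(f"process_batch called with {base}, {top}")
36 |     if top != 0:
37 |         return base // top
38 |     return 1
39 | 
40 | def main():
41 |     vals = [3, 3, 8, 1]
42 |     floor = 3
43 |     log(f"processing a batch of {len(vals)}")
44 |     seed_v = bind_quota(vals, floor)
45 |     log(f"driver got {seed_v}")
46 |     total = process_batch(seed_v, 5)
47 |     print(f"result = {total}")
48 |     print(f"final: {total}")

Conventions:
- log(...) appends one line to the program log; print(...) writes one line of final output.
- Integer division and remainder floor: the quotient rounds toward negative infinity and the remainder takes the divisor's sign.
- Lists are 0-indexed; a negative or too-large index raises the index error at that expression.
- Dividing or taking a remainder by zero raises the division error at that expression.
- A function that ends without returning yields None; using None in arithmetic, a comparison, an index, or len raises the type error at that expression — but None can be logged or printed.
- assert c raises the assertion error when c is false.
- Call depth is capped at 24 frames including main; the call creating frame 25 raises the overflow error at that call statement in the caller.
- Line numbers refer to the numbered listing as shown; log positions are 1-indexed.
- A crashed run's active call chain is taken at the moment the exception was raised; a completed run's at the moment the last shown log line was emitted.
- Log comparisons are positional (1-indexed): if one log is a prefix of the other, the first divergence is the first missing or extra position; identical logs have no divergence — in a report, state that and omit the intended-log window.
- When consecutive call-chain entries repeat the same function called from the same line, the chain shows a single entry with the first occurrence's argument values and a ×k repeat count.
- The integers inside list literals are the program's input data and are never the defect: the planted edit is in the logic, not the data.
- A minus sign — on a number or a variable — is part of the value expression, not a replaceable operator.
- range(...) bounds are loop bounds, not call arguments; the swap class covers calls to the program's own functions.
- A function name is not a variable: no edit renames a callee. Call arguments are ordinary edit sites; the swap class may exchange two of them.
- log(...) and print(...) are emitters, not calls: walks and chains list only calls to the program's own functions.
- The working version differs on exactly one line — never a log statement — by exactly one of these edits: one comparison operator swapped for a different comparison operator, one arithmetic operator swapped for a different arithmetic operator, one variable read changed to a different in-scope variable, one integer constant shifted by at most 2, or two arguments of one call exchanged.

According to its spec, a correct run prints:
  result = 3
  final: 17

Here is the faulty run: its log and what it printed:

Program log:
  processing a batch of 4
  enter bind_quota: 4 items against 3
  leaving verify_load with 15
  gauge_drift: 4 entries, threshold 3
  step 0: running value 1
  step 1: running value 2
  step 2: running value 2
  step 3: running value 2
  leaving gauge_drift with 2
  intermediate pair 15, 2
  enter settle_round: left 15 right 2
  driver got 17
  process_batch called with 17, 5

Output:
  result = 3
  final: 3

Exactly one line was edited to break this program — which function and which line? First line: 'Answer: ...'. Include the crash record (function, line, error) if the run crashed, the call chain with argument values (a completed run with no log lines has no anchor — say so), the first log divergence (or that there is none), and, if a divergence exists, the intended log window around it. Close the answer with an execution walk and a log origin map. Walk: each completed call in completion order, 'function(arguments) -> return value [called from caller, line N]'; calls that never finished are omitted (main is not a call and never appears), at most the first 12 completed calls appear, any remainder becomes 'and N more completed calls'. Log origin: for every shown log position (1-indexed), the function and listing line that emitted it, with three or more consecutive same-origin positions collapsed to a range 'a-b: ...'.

Answer: the defect is in main at line 48.
The tell: No log line changed; the fault shows up purely in the output.
Call chain: main -> process_batch(17, 5) (called at line 46).
First divergence: there is none — every log position agrees.
Execution walk:
  verify_load([3, 3, 8, 1]) -> 15  [called from bind_quota, line 29]
  gauge_drift([3, 3, 8, 1], 3) -> 2  [called from bind_quota, line 30]
  settle_round(15, 2) -> 17  [called from bind_quota, line 32]
  bind_quota([3, 3, 8, 1], 3) -> 17  [called from main, line 44]
  process_batch(17, 5) -> 3  [called from main, line 46]
Log origins:
  1: emitted by main (line 43)
  2: emitted by bind_quota (line 28)
  3: emitted by verify_load (line 5)
  4: emitted by gauge_drift (line 9)
  5-8: emitted by gauge_drift (line 14)
  9: emitted by gauge_drift (line 15)
  10: emitted by bind_quota (line 31)
  11: emitted by settle_round (line 19)
  12: emitted by main (line 45)
  13: emitted by process_batch (line 35)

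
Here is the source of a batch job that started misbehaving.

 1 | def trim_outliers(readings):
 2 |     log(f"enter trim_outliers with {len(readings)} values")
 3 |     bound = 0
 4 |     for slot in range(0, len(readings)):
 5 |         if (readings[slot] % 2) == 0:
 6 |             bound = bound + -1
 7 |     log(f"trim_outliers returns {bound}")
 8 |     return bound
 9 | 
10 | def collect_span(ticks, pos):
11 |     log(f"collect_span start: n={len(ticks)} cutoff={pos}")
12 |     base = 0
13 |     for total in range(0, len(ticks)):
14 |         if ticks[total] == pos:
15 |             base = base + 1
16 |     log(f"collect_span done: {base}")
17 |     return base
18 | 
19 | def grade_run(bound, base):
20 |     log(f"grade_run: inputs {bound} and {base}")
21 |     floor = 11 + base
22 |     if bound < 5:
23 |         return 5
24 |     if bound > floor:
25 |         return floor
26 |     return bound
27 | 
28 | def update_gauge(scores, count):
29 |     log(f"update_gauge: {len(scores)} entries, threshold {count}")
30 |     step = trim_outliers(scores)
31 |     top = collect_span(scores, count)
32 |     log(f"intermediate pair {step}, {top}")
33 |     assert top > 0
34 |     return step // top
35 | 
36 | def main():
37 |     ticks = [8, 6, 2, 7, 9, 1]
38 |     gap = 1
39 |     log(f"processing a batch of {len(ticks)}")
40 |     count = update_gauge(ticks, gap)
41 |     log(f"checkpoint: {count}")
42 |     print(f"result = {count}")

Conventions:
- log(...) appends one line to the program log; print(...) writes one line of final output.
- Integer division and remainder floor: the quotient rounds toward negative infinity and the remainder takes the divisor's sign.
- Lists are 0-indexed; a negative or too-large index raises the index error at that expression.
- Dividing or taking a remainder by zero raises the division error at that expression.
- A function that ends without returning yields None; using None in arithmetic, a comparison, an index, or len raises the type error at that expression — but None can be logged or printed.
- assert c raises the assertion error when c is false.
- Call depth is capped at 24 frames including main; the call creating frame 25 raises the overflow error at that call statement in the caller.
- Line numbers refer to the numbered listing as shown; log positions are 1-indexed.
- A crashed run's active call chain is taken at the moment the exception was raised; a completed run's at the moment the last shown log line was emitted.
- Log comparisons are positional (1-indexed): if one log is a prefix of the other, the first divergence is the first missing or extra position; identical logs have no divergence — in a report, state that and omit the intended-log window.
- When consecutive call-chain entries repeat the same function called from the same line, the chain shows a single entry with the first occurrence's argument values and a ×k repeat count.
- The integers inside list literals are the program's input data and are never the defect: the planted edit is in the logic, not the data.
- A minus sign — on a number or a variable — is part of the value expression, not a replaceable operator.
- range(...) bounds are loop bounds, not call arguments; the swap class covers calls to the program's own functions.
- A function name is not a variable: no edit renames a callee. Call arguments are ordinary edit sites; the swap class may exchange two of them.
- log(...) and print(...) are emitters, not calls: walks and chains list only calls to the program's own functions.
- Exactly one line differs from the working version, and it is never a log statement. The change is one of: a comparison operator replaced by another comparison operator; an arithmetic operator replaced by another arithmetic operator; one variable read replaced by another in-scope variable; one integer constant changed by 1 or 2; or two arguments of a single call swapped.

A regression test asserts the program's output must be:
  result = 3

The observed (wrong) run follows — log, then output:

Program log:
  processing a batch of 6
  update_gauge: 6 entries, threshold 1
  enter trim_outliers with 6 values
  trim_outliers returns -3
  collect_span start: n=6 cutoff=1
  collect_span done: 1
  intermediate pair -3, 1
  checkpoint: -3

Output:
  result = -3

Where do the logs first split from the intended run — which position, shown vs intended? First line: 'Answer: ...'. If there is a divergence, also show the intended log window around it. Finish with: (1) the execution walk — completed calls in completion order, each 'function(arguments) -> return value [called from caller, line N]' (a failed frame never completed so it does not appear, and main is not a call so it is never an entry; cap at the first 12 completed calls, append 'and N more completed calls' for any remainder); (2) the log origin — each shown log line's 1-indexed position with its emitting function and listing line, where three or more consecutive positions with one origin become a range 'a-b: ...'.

Answer: position 4 — the shown line 'trim_outliers returns -3' should read 'trim_outliers returns 3'.
Intended log window:
  2: update_gauge: 6 entries, threshold 1
  3: enter trim_outliers with 6 values
  4: trim_outliers returns 3
  5: collect_span start: n=6 cutoff=1
Execution walk:
  trim_outliers([8, 6, 2, 7, 9, 1]) -> -3  [called from update_gauge, line 30]
  collect_span([8, 6, 2, 7, 9, 1], 1) -> 1  [called from update_gauge, line 31]
  update_gauge([8, 6, 2, 7, 9, 1], 1) -> -3  [called from main, line 40]
Log origins:
  1: logged in main at line 39
  2: logged in update_gauge at line 29
  3: logged in trim_outliers at line 2
  4: logged in trim_outliers at line 7
  5: logged in collect_span at line 11
  6: logged in collect_span at line 16
  7: logged in update_gauge at line 32
  8: logged in main at line 41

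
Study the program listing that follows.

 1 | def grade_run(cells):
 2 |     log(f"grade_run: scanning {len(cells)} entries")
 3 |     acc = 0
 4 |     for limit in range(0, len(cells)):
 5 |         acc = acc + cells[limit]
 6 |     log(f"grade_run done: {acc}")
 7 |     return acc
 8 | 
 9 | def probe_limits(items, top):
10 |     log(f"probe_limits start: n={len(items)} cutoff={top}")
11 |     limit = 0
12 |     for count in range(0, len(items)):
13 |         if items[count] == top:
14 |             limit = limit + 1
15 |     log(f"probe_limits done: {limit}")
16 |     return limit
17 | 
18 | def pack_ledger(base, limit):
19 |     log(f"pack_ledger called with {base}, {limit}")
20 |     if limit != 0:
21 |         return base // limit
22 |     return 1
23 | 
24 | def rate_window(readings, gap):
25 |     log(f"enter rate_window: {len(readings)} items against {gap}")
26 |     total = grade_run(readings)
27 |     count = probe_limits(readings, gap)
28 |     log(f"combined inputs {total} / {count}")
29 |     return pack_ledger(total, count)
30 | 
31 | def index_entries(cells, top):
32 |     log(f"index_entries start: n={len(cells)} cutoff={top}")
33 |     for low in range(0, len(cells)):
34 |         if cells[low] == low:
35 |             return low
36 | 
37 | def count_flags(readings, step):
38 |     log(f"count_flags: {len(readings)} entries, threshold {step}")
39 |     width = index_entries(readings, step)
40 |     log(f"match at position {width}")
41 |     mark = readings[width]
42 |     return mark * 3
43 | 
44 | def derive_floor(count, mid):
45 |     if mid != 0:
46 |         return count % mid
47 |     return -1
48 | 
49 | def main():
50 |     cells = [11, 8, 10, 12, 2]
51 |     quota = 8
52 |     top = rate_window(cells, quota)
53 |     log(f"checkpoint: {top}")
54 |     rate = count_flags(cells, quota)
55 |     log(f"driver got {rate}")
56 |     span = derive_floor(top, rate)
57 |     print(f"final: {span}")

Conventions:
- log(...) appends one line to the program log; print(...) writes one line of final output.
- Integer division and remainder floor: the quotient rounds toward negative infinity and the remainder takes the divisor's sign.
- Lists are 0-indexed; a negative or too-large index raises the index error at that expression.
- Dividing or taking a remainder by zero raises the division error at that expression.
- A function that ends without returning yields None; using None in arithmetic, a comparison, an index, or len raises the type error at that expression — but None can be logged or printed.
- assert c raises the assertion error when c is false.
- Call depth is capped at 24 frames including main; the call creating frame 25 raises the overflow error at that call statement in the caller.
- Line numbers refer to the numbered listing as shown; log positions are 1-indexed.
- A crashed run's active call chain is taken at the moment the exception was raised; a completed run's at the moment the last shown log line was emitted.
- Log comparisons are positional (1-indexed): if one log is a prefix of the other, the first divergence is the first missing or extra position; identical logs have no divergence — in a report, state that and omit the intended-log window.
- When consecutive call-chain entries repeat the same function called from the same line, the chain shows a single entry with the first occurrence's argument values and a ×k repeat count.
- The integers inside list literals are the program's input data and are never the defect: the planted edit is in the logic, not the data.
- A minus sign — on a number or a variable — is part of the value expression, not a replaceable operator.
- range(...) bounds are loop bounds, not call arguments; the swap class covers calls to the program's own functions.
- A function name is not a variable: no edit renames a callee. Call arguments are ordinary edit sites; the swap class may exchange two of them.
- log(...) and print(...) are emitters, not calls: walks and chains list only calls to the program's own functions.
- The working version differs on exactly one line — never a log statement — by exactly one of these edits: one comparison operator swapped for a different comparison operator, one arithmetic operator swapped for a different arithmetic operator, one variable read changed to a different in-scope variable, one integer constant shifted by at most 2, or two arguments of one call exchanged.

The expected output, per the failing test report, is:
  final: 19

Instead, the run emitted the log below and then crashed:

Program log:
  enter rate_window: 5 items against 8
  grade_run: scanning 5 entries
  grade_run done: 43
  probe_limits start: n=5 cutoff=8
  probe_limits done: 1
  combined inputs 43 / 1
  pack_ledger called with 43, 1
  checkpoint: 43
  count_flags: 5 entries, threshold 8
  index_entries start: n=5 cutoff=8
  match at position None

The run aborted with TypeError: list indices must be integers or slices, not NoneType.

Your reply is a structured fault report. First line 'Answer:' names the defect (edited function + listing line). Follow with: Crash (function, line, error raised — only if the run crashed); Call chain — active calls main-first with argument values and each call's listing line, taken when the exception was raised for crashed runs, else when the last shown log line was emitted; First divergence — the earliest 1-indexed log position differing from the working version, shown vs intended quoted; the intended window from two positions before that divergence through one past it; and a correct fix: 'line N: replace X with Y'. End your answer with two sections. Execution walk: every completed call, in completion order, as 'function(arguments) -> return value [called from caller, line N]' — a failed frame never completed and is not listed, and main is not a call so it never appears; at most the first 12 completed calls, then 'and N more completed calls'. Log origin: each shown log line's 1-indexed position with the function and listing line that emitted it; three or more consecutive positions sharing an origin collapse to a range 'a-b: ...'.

Answer: the defect is in index_entries at line 34.
The tell: The log first diverges at position 11: the faulty run prints 'match at position None' where the working version prints 'match at position 1'.
Crash: count_flags, line 41, TypeError.
Call chain: main -> count_flags([11, 8, 10, 12, 2], 8) (called at line 54).
First divergence: position 11; shown 'match at position None' vs intended 'match at position 1'.
Intended log window:
  9: count_flags: 5 entries, threshold 8
  10: index_entries start: n=5 cutoff=8
  11: match at position 1
  12: driver got 24
Execution walk:
  grade_run([11, 8, 10, 12, 2]) -> 43  [called from rate_window, line 26]
  probe_limits([11, 8, 10, 12, 2], 8) -> 1  [called from rate_window, line 27]
  pack_ledger(43, 1) -> 43  [called from rate_window, line 29]
  rate_window([11, 8, 10, 12, 2], 8) -> 43  [called from main, line 52]
  index_entries([11, 8, 10, 12, 2], 8) -> None  [called from count_flags, line 39]
Log origin:
  1: logged in rate_window at line 25
  2: logged in grade_run at line 2
  3: logged in grade_run at line 6
  4: logged in probe_limits at line 10
  5: logged in probe_limits at line 15
  6: logged in rate_window at line 28
  7: logged in pack_ledger at line 19
  8: logged in main at line 53
  9: logged in count_flags at line 38
  10: logged in index_entries at line 32
  11: logged in count_flags at line 40
A correct fix: line 34: replace `cells[low] == low` with `cells[low] == top`.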